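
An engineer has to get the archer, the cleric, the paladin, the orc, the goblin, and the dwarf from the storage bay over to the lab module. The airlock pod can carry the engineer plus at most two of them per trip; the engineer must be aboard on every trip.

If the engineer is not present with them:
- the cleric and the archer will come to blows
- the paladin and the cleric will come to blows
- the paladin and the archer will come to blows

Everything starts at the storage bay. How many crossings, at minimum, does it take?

9

Counting alone: the engineer can take at most 2 across per trip to the lab module, so moving all 6 needs at least 3 loaded trips out, with a return between consecutive ones — at least 5 crossings.
The safety rule pushes this higher. Following every safe sequence of crossings, the most of the 6 that can be at the lab module as the airlock pod arrives there on crossings 5, 7 is 4, 5 respectively — never all 6.
So no plan with fewer than 9 crossings exists, and this one achieves 9:
1. Engineer goes to the lab module with the archer and the cleric.  [the storage bay: the dwarf, the goblin, the orc, the paladin | the lab module: the archer, the cleric]
2. Engineer goes back to the storage bay with the archer.  [the storage bay: the archer, the dwarf, the goblin, the orc, the paladin | the lab module: the cleric]
3. Engineer goes to the lab module with the archer and the orc.  [the storage bay: the dwarf, the goblin, the paladin | the lab module: the archer, the cleric, the orc]
4. Engineer goes back to the storage bay with the archer.  [the storage bay: the archer, the dwarf, the goblin, the paladin | the lab module: the cleric, the orc]
5. Engineer goes to the lab module with the archer and the goblin.  [the storage bay: the dwarf, the paladin | the lab module: the archer, the cleric, the goblin, the orc]
6. Engineer goes back to the storage bay with the archer.  [the storage bay: the archer, the dwarf, the paladin | the lab module: the cleric, the goblin, the orc]
7. Engineer goes to the lab module with the archer and the dwarf.  [the storage bay: the paladin | the lab module: the archer, the cleric, the dwarf, the goblin, the orc]
8. Engineer goes back to the storage bay with the archer.  [the storage bay: the archer, the paladin | the lab module: the cleric, the dwarf, the goblin, the orc]
9. Engineer goes to the lab module with the archer and the paladin.  [the storage bay: — | the lab module: the archer, the cleric, the dwarf, the goblin, the orc, the paladin]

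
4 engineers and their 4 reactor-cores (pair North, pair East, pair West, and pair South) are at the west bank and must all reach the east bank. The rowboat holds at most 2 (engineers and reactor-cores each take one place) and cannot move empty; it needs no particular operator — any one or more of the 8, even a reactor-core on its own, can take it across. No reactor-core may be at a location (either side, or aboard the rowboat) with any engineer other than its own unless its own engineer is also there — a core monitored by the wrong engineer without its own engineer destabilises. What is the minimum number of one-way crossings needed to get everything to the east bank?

Following every safe sequence of crossings from the start, the most of the 8 that can be at the east bank as the rowboat arrives there on crossings 1, 3, 5 is 2, 3, 4 respectively; the best ever achieved is 4 of 8.
From crossing 7 on, no configuration arises that was not already reachable earlier: only 44 distinct safe configurations (who is on which side, and where the rowboat is) can ever be reached, none of them has everyone across, and every continuation just revisits them. So no valid plan exists.

impossible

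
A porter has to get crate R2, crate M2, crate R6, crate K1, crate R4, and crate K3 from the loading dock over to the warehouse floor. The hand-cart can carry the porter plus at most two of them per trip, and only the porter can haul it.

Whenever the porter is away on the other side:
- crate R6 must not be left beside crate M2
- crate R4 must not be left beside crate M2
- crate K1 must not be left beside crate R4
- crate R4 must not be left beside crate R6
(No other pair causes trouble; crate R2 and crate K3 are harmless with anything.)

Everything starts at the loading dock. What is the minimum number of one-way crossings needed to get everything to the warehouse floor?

9

Counting alone: the porter can take at most 2 across per trip to the warehouse floor, so moving all 6 needs at least 3 loaded trips out, with a return between consecutive ones — at least 5 crossings.
The safety rule pushes this higher. Following every safe sequence of crossings, the most of the 6 that can be at the warehouse floor as the hand-cart arrives there on crossings 5, 7 is 4, 5 respectively — never all 6.
So no plan with fewer than 9 crossings exists, and this one achieves 9:
1. Porter goes to the warehouse floor with crate M2 and crate R4.  [the loading dock: crate K1, crate K3, crate R2, crate R6 | the warehouse floor: crate M2, crate R4]
2. Porter goes back to the loading dock with crate M2.  [the loading dock: crate K1, crate K3, crate M2, crate R2, crate R6 | the warehouse floor: crate R4]
3. Porter goes to the warehouse floor with crate M2 and crate R2.  [the loading dock: crate K1, crate K3, crate R6 | the warehouse floor: crate M2, crate R2, crate R4]
4. Porter goes back to the loading dock with crate M2.  [the loading dock: crate K1, crate K3, crate M2, crate R6 | the warehouse floor: crate R2, crate R4]
5. Porter goes to the warehouse floor with crate K1 and crate M2.  [the loading dock: crate K3, crate R6 | the warehouse floor: crate K1, crate M2, crate R2, crate R4]
6. Porter goes back to the loading dock with crate R4.  [the loading dock: crate K3, crate R4, crate R6 | the warehouse floor: crate K1, crate M2, crate R2]
7. Porter goes to the warehouse floor with crate K3 and crate R6.  [the loading dock: crate R4 | the warehouse floor: crate K1, crate K3, crate M2, crate R2, crate R6]
8. Porter goes back to the loading dock with crate M2.  [the loading dock: crate M2, crate R4 | the warehouse floor: crate K1, crate K3, crate R2, crate R6]
9. Porter goes to the warehouse floor with crate M2 and crate R4.  [the loading dock: — | the warehouse floor: crate K1, crate K3, crate M2, crate R2, crate R4, crate R6]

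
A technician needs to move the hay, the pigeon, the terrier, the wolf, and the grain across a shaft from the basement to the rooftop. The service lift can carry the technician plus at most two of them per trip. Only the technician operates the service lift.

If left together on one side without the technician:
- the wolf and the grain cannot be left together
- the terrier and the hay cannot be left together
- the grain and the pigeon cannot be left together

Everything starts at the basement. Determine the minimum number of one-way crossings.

Counting alone: the technician can take at most 2 across per trip to the rooftop, so moving all 5 needs at least 3 loaded trips out, with a return between consecutive ones — at least 5 crossings.
The plan below uses exactly 5 crossings, so it is optimal:
1. Technician goes to the rooftop with the grain and the hay.  [the basement: the pigeon, the terrier, the wolf | the rooftop: the grain, the hay]
2. Technician goes back to the basement alone.  [the basement: the pigeon, the terrier, the wolf | the rooftop: the grain, the hay]
3. Technician goes to the rooftop with the pigeon and the wolf.  [the basement: the terrier | the rooftop: the grain, the hay, the pigeon, the wolf]
4. Technician goes back to the basement with the grain.  [the basement: the grain, the terrier | the rooftop: the hay, the pigeon, the wolf]
5. Technician goes to the rooftop with the grain and the terrier.  [the basement: — | the rooftop: the grain, the hay, the pigeon, the terrier, the wolf]

5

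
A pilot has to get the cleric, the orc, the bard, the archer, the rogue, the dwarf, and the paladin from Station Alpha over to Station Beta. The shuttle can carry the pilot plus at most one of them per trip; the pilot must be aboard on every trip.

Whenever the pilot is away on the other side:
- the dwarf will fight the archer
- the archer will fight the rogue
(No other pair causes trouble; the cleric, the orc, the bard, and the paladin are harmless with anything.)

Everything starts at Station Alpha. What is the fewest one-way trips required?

Counting alone: the pilot can take at most 1 across per trip to Station Beta, so moving all 7 needs at least 7 loaded trips out, with a return between consecutive ones — at least 13 crossings.
The safety rule pushes this higher. Following every safe sequence of crossings, the most of the 7 that can be at Station Beta as the shuttle arrives there on crossing 13 is 6 — never all 7.
So no plan with fewer than 15 crossings exists, and this one achieves 15:
1. Pilot goes to Station Beta with the archer.  [Station Alpha: the bard, the cleric, the dwarf, the orc, the paladin, the rogue | Station Beta: the archer]
2. Pilot goes back to Station Alpha alone.  [Station Alpha: the bard, the cleric, the dwarf, the orc, the paladin, the rogue | Station Beta: the archer]
3. Pilot goes to Station Beta with the cleric.  [Station Alpha: the bard, the dwarf, the orc, the paladin, the rogue | Station Beta: the archer, the cleric]
4. Pilot goes back to Station Alpha alone.  [Station Alpha: the bard, the dwarf, the orc, the paladin, the rogue | Station Beta: the archer, the cleric]
5. Pilot goes to Station Beta with the orc.  [Station Alpha: the bard, the dwarf, the paladin, the rogue | Station Beta: the archer, the cleric, the orc]
6. Pilot goes back to Station Alpha alone.  [Station Alpha: the bard, the dwarf, the paladin, the rogue | Station Beta: the archer, the cleric, the orc]
7. Pilot goes to Station Beta with the bard.  [Station Alpha: the dwarf, the paladin, the rogue | Station Beta: the archer, the bard, the cleric, the orc]
8. Pilot goes back to Station Alpha alone.  [Station Alpha: the dwarf, the paladin, the rogue | Station Beta: the archer, the bard, the cleric, the orc]
9. Pilot goes to Station Beta with the rogue.  [Station Alpha: the dwarf, the paladin | Station Beta: the archer, the bard, the cleric, the orc, the rogue]
10. Pilot goes back to Station Alpha with the archer.  [Station Alpha: the archer, the dwarf, the paladin | Station Beta: the bard, the cleric, the orc, the rogue]
11. Pilot goes to Station Beta with the dwarf.  [Station Alpha: the archer, the paladin | Station Beta: the bard, the cleric, the dwarf, the orc, the rogue]
12. Pilot goes back to Station Alpha alone.  [Station Alpha: the archer, the paladin | Station Beta: the bard, the cleric, the dwarf, the orc, the rogue]
13. Pilot goes to Station Beta with the paladin.  [Station Alpha: the archer | Station Beta: the bard, the cleric, the dwarf, the orc, the paladin, the rogue]
14. Pilot goes back to Station Alpha alone.  [Station Alpha: the archer | Station Beta: the bard, the cleric, the dwarf, the orc, the paladin, the rogue]
15. Pilot goes to Station Beta with the archer.  [Station Alpha: — | Station Beta: the archer, the bard, the cleric, the dwarf, the orc, the paladin, the rogue]

15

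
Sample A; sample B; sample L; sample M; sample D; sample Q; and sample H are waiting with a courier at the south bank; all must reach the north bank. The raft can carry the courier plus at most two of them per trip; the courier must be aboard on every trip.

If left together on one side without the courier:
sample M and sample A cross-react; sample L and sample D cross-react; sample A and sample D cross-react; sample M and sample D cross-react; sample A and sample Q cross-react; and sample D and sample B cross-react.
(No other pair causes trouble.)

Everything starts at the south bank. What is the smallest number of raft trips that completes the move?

11

Counting alone: the courier can take at most 2 across per trip to the north bank, so moving all 7 needs at least 4 loaded trips out, with a return between consecutive ones — at least 7 crossings.
The safety rule pushes this higher. Following every safe sequence of crossings, the most of the 7 that can be at the north bank as the raft arrives there on crossings 7, 9 is 5, 6 respectively — never all 7.
So no plan with fewer than 11 crossings exists, and this one achieves 11:
1. Courier goes to the north bank with sample A and sample D.
2. Courier goes back to the south bank with sample A.
3. Courier goes to the north bank with sample A and sample B.
4. Courier goes back to the south bank with sample D.
5. Courier goes to the north bank with sample L and sample M.
6. Courier goes back to the south bank with sample A.
7. Courier goes to the north bank with sample A and sample Q.
8. Courier goes back to the south bank with sample A.
9. Courier goes to the north bank with sample A and sample H.
10. Courier goes back to the south bank with sample A.
11. Courier goes to the north bank with sample A and sample D.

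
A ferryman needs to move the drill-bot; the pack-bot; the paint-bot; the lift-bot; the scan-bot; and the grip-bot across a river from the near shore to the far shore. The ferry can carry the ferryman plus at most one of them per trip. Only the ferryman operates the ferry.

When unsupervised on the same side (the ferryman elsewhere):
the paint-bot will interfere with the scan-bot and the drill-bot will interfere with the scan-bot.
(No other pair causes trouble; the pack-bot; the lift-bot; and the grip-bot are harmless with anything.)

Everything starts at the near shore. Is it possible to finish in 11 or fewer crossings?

Counting alone: the ferryman can take at most 1 across per trip to the far shore, so moving all 6 needs at least 6 loaded trips out, with a return between consecutive ones — at least 11 crossings.
The safety rule pushes this higher. Following every safe sequence of crossings, the most of the 6 that can be at the far shore as the ferry arrives there on crossing 11 is 5 — never all 6.
So the move cannot be finished within 11 crossings. (The shortest complete plan takes 13:)
1. Ferryman goes to the far shore with the scan-bot.
2. Ferryman goes back to the near shore alone.
3. Ferryman goes to the far shore with the drill-bot.
4. Ferryman goes back to the near shore with the scan-bot.
5. Ferryman goes to the far shore with the paint-bot.
6. Ferryman goes back to the near shore alone.
7. Ferryman goes to the far shore with the pack-bot.
8. Ferryman goes back to the near shore alone.
9. Ferryman goes to the far shore with the lift-bot.
10. Ferryman goes back to the near shore alone.
11. Ferryman goes to the far shore with the grip-bot.
12. Ferryman goes back to the near shore alone.
13. Ferryman goes to the far shore with the scan-bot.

No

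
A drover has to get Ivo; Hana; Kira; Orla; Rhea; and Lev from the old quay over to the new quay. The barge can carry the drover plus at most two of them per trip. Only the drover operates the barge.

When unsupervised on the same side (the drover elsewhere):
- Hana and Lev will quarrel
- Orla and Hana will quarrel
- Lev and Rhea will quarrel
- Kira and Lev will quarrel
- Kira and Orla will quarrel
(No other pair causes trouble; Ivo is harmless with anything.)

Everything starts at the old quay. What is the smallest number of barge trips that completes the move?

Counting alone: the drover can take at most 2 across per trip to the new quay, so moving all 6 needs at least 3 loaded trips out, with a return between consecutive ones — at least 5 crossings.
The safety rule pushes this higher. Following every safe sequence of crossings, the most of the 6 that can be at the new quay as the barge arrives there on crossing 5 is 5 — never all 6.
So no plan with fewer than 7 crossings exists, and this one achieves 7:
1. Drover goes to the new quay with Lev and Orla.
2. Drover goes back to the old quay alone.
3. Drover goes to the new quay with Hana and Ivo.
4. Drover goes back to the old quay with Lev and Orla.
5. Drover goes to the new quay with Kira and Rhea.
6. Drover goes back to the old quay alone.
7. Drover goes to the new quay with Lev and Orla.

7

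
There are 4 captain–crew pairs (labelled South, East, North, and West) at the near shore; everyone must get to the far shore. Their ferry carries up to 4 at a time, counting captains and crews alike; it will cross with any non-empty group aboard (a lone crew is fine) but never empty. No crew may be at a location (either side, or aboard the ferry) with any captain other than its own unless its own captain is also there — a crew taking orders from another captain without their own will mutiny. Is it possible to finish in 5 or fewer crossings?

Yes — this plan uses 5 crossings (≤ 5):
1. captain South and crew South cross → the far shore.
2. captain South crosses ← the near shore.
3. captain East, captain North, captain South, and captain West cross → the far shore.
4. crew South crosses ← the near shore.
5. crew East, crew North, crew South, and crew West cross → the far shore.

Yes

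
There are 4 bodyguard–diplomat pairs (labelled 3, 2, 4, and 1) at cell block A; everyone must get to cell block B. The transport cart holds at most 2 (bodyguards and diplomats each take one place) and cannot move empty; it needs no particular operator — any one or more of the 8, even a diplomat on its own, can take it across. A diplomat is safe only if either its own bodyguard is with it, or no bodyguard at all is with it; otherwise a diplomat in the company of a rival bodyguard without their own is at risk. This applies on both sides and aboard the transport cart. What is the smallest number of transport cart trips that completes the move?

impossible

Following every safe sequence of crossings from the start, the most of the 8 that can be at cell block B as the transport cart arrives there on crossings 1, 3, 5 is 2, 3, 4 respectively; the best ever achieved is 4 of 8.
From crossing 7 on, no configuration arises that was not already reachable earlier: only 44 distinct safe configurations (who is on which side, and where the transport cart is) can ever be reached, none of them has everyone across, and every continuation just revisits them. So no valid plan exists.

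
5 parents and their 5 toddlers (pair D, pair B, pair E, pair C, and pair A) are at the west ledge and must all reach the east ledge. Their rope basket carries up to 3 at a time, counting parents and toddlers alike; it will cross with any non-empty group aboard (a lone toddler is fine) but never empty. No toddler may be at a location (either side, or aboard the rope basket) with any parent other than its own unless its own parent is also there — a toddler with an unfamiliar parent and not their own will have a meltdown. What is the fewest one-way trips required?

11

Counting alone: each trip to the east ledge takes at most 3 across and each return brings at least 1 back, so after t trips out (and t−1 returns) at most 3t − (t−1) of the 10 are across; that first reaches 10 at t = 5, so at least 9 crossings are needed.
The safety rule pushes this higher. Following every safe sequence of crossings, the most of the 10 that can be at the east ledge as the rope basket arrives there on crossing 9 is 9 — never all 10.
So no plan with fewer than 11 crossings exists, and this one achieves 11:
1. parent D and toddler D cross → the east ledge.
2. parent D crosses ← the west ledge.
3. toddler B, toddler C, and toddler E cross → the east ledge.
4. toddler D crosses ← the west ledge.
5. parent B, parent C, and parent E cross → the east ledge.
6. parent B and toddler B cross ← the west ledge.
7. parent A, parent B, and parent D cross → the east ledge.
8. toddler E crosses ← the west ledge.
9. toddler B and toddler D cross → the east ledge.
10. toddler D crosses ← the west ledge.
11. toddler A, toddler D, and toddler E cross → the east ledge.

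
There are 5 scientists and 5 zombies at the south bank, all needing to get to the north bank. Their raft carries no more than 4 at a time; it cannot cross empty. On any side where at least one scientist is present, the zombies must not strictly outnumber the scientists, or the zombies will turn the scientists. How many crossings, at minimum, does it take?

Counting alone: each trip to the north bank takes at most 4 across and each return brings at least 1 back, so after t trips out (and t−1 returns) at most 4t − (t−1) of the 10 are across; that first reaches 10 at t = 3, so at least 5 crossings are needed.
The safety rule pushes this higher. Following every safe sequence of crossings, the most of the 10 that can be at the north bank as the raft arrives there on crossing 5 is 9 — never all 10.
So no plan with fewer than 7 crossings exists, and this one achieves 7:
1. 2 zombies → the north bank.  (the south bank: 5S 3Z; the north bank: 0S 2Z)
2. 1 zombie ← the south bank.  (the south bank: 5S 4Z; the north bank: 0S 1Z)
3. 4 zombies → the north bank.  (the south bank: 5S 0Z; the north bank: 0S 5Z)
4. 1 zombie ← the south bank.  (the south bank: 5S 1Z; the north bank: 0S 4Z)
5. 4 scientists → the north bank.  (the south bank: 1S 1Z; the north bank: 4S 4Z)
6. 1 scientist and 1 zombie ← the south bank.  (the south bank: 2S 2Z; the north bank: 3S 3Z)
7. 2 scientists and 2 zombies → the north bank.  (the south bank: 0S 0Z; the north bank: 5S 5Z)

7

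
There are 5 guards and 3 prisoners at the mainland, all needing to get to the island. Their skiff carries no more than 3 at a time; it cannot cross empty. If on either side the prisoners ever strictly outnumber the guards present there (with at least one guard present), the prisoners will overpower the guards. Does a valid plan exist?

1. 2 prisoners → the island.  (the mainland: 5G 1P; the island: 0G 2P)
2. 1 prisoner ← the mainland.  (the mainland: 5G 2P; the island: 0G 1P)
3. 2 guards and 1 prisoner → the island.  (the mainland: 3G 1P; the island: 2G 2P)
4. 1 prisoner ← the mainland.  (the mainland: 3G 2P; the island: 2G 1P)
5. 1 guard and 2 prisoners → the island.  (the mainland: 2G 0P; the island: 3G 3P)
6. 1 prisoner ← the mainland.  (the mainland: 2G 1P; the island: 3G 2P)
7. 2 guards and 1 prisoner → the island.  (the mainland: 0G 0P; the island: 5G 3P)

Yes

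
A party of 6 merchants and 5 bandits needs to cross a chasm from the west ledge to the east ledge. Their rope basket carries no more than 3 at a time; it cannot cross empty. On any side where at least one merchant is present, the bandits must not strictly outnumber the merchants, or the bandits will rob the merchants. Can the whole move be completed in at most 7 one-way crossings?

Counting alone: each trip to the east ledge takes at most 3 across and each return brings at least 1 back, so after t trips out (and t−1 returns) at most 3t − (t−1) of the 11 are across; that first reaches 11 at t = 5, so at least 9 crossings are needed.
Since 7 < 9, 7 crossings cannot be enough. (The shortest complete plan in fact takes 9:)
1. 3 bandits → the east ledge.  (the west ledge: 6M 2B; the east ledge: 0M 3B)
2. 1 bandit ← the west ledge.  (the west ledge: 6M 3B; the east ledge: 0M 2B)
3. 3 merchants → the east ledge.  (the west ledge: 3M 3B; the east ledge: 3M 2B)
4. 1 merchant ← the west ledge.  (the west ledge: 4M 3B; the east ledge: 2M 2B)
5. 2 merchants and 1 bandit → the east ledge.  (the west ledge: 2M 2B; the east ledge: 4M 3B)
6. 1 merchant ← the west ledge.  (the west ledge: 3M 2B; the east ledge: 3M 3B)
7. 2 merchants and 1 bandit → the east ledge.  (the west ledge: 1M 1B; the east ledge: 5M 4B)
8. 1 merchant ← the west ledge.  (the west ledge: 2M 1B; the east ledge: 4M 4B)
9. 2 merchants and 1 bandit → the east ledge.  (the west ledge: 0M 0B; the east ledge: 6M 5B)

No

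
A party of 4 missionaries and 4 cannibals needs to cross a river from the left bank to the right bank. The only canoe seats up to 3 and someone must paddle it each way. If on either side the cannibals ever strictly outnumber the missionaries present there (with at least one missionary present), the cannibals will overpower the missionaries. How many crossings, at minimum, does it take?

Counting alone: each trip to the right bank takes at most 3 across and each return brings at least 1 back, so after t trips out (and t−1 returns) at most 3t − (t−1) of the 8 are across; that first reaches 8 at t = 4, so at least 7 crossings are needed.
The safety rule pushes this higher. Following every safe sequence of crossings, the most of the 8 that can be at the right bank as the canoe arrives there on crossing 7 is 7 — never all 8.
So no plan with fewer than 9 crossings exists, and this one achieves 9:
1. 2 cannibals → the right bank.  (the left bank: 4M 2C; the right bank: 0M 2C)
2. 1 cannibal ← the left bank.  (the left bank: 4M 3C; the right bank: 0M 1C)
3. 3 cannibals → the right bank.  (the left bank: 4M 0C; the right bank: 0M 4C)
4. 1 cannibal ← the left bank.  (the left bank: 4M 1C; the right bank: 0M 3C)
5. 3 missionaries → the right bank.  (the left bank: 1M 1C; the right bank: 3M 3C)
6. 1 missionary and 1 cannibal ← the left bank.  (the left bank: 2M 2C; the right bank: 2M 2C)
7. 2 missionaries → the right bank.  (the left bank: 0M 2C; the right bank: 4M 2C)
8. 1 cannibal ← the left bank.  (the left bank: 0M 3C; the right bank: 4M 1C)
9. 3 cannibals → the right bank.  (the left bank: 0M 0C; the right bank: 4M 4C)

9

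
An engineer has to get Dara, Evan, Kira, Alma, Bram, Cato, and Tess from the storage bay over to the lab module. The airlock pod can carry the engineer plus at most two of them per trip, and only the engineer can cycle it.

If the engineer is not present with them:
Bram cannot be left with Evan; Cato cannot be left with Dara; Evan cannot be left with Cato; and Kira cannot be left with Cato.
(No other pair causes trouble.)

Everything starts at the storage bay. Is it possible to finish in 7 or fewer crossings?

Yes — this plan uses 7 crossings (≤ 7):
1. Engineer goes to the lab module with Cato and Evan.
2. Engineer goes back to the storage bay with Cato.
3. Engineer goes to the lab module with Dara and Kira.
4. Engineer goes back to the storage bay alone.
5. Engineer goes to the lab module with Alma and Tess.
6. Engineer goes back to the storage bay alone.
7. Engineer goes to the lab module with Bram and Cato.

Yes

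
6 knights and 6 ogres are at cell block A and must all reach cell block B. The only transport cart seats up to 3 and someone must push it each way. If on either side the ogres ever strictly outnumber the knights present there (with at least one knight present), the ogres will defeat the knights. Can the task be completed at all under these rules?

Following every safe sequence of crossings from the start, the most of the 12 that can be at cell block B as the transport cart arrives there on crossings 1, 3, 5 is 3, 5, 6 respectively; the best ever achieved is 6 of 12.
From crossing 7 on, no configuration arises that was not already reachable earlier: only 17 distinct safe configurations (who is on which side, and where the transport cart is) can ever be reached, none of them has everyone across, and every continuation just revisits them. They are: 0 knights + 0 ogres across (transport cart back at the start); 0 knights + 1 ogre across (transport cart there); 0 knights + 1 ogre across (transport cart back at the start); 0 knights + 2 ogres across (transport cart there); 0 knights + 2 ogres across (transport cart back at the start); 0 knights + 3 ogres across (transport cart there); 0 knights + 3 ogres across (transport cart back at the start); 0 knights + 4 ogres across (transport cart there); 0 knights + 4 ogres across (transport cart back at the start); 0 knights + 5 ogres across (transport cart there); 0 knights + 5 ogres across (transport cart back at the start); 0 knights + 6 ogres across (transport cart there); 1 knight + 1 ogre across (transport cart there); 1 knight + 1 ogre across (transport cart back at the start); 2 knights + 2 ogres across (transport cart there); 2 knights + 2 ogres across (transport cart back at the start); 3 knights + 3 ogres across (transport cart there). So no valid plan exists.

No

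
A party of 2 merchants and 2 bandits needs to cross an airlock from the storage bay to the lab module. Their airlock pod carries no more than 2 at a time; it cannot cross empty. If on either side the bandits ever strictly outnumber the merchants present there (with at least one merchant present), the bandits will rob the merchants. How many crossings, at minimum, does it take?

Counting alone: each trip to the lab module takes at most 2 across and each return brings at least 1 back, so after t trips out (and t−1 returns) at most 2t − (t−1) of the 4 are across; that first reaches 4 at t = 3, so at least 5 crossings are needed.
The plan below uses exactly 5 crossings, so it is optimal:
1. 2 bandits → the lab module.  (the storage bay: 2M 0B; the lab module: 0M 2B)
2. 1 bandit ← the storage bay.  (the storage bay: 2M 1B; the lab module: 0M 1B)
3. 2 merchants → the lab module.  (the storage bay: 0M 1B; the lab module: 2M 1B)
4. 1 bandit ← the storage bay.  (the storage bay: 0M 2B; the lab module: 2M 0B)
5. 2 bandits → the lab module.  (the storage bay: 0M 0B; the lab module: 2M 2B)

5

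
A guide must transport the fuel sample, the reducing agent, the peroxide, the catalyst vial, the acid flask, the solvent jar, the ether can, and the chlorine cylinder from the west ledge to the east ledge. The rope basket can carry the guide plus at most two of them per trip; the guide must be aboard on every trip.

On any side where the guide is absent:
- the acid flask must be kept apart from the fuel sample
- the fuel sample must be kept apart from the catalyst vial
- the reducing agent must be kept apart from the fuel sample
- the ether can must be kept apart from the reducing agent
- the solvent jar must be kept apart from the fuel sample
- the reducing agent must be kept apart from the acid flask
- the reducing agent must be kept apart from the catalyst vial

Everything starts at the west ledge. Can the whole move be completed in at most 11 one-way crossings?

Counting alone: the guide can take at most 2 across per trip to the east ledge, so moving all 8 needs at least 4 loaded trips out, with a return between consecutive ones — at least 7 crossings.
The safety rule pushes this higher. Following every safe sequence of crossings, the most of the 8 that can be at the east ledge as the rope basket arrives there on crossings 7, 9, 11 is 5, 6, 7 respectively — never all 8.
So the move cannot be finished within 11 crossings. (The shortest complete plan takes 13:)
1. Guide goes to the east ledge with the fuel sample and the reducing agent.
2. Guide goes back to the west ledge with the fuel sample.
3. Guide goes to the east ledge with the fuel sample and the peroxide.
4. Guide goes back to the west ledge with the fuel sample.
5. Guide goes to the east ledge with the fuel sample and the solvent jar.
6. Guide goes back to the west ledge with the fuel sample.
7. Guide goes to the east ledge with the chlorine cylinder and the fuel sample.
8. Guide goes back to the west ledge with the fuel sample.
9. Guide goes to the east ledge with the acid flask and the catalyst vial.
10. Guide goes back to the west ledge with the reducing agent.
11. Guide goes to the east ledge with the ether can and the fuel sample.
12. Guide goes back to the west ledge with the fuel sample.
13. Guide goes to the east ledge with the fuel sample and the reducing agent.

No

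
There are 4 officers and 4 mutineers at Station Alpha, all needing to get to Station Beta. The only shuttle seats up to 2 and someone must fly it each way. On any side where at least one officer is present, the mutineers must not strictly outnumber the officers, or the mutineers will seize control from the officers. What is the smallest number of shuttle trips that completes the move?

Following every safe sequence of crossings from the start, the most of the 8 that can be at Station Beta as the shuttle arrives there on crossings 1, 3, 5 is 2, 3, 4 respectively; the best ever achieved is 4 of 8.
From crossing 7 on, no configuration arises that was not already reachable earlier: only 11 distinct safe configurations (who is on which side, and where the shuttle is) can ever be reached, none of them has everyone across, and every continuation just revisits them. They are: 0 officers + 0 mutineers across (shuttle back at the start); 0 officers + 1 mutineer across (shuttle there); 0 officers + 1 mutineer across (shuttle back at the start); 0 officers + 2 mutineers across (shuttle there); 0 officers + 2 mutineers across (shuttle back at the start); 0 officers + 3 mutineers across (shuttle there); 0 officers + 3 mutineers across (shuttle back at the start); 0 officers + 4 mutineers across (shuttle there); 1 officer + 1 mutineer across (shuttle there); 1 officer + 1 mutineer across (shuttle back at the start); 2 officers + 2 mutineers across (shuttle there). So no valid plan exists.

impossible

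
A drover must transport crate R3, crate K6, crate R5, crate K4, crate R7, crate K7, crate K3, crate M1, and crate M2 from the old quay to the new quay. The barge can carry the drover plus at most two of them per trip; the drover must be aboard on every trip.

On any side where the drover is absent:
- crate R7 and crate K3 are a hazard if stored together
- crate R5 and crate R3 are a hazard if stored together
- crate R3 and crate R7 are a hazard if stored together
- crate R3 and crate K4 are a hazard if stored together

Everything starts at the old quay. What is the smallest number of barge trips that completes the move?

9

Counting alone: the drover can take at most 2 across per trip to the new quay, so moving all 9 needs at least 5 loaded trips out, with a return between consecutive ones — at least 9 crossings.
The plan below uses exactly 9 crossings, so it is optimal:
1. Drover goes to the new quay with crate R3 and crate R7.  [the old quay: crate K3, crate K4, crate K6, crate K7, crate M1, crate M2, crate R5 | the new quay: crate R3, crate R7]
2. Drover goes back to the old quay with crate R3.  [the old quay: crate K3, crate K4, crate K6, crate K7, crate M1, crate M2, crate R3, crate R5 | the new quay: crate R7]
3. Drover goes to the new quay with crate K4 and crate R5.  [the old quay: crate K3, crate K6, crate K7, crate M1, crate M2, crate R3 | the new quay: crate K4, crate R5, crate R7]
4. Drover goes back to the old quay alone.  [the old quay: crate K3, crate K6, crate K7, crate M1, crate M2, crate R3 | the new quay: crate K4, crate R5, crate R7]
5. Drover goes to the new quay with crate K6 and crate K7.  [the old quay: crate K3, crate M1, crate M2, crate R3 | the new quay: crate K4, crate K6, crate K7, crate R5, crate R7]
6. Drover goes back to the old quay alone.  [the old quay: crate K3, crate M1, crate M2, crate R3 | the new quay: crate K4, crate K6, crate K7, crate R5, crate R7]
7. Drover goes to the new quay with crate M1 and crate M2.  [the old quay: crate K3, crate R3 | the new quay: crate K4, crate K6, crate K7, crate M1, crate M2, crate R5, crate R7]
8. Drover goes back to the old quay alone.  [the old quay: crate K3, crate R3 | the new quay: crate K4, crate K6, crate K7, crate M1, crate M2, crate R5, crate R7]
9. Drover goes to the new quay with crate K3 and crate R3.  [the old quay: — | the new quay: crate K3, crate K4, crate K6, crate K7, crate M1, crate M2, crate R3, crate R5, crate R7]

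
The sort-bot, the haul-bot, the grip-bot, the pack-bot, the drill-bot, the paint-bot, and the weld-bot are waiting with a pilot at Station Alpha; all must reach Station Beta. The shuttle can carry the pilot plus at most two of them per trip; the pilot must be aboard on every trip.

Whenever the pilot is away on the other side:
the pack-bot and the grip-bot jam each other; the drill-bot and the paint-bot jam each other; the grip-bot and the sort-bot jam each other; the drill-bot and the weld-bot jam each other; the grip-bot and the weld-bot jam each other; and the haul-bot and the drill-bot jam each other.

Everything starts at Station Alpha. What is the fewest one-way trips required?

9

Counting alone: the pilot can take at most 2 across per trip to Station Beta, so moving all 7 needs at least 4 loaded trips out, with a return between consecutive ones — at least 7 crossings.
The safety rule pushes this higher. Following every safe sequence of crossings, the most of the 7 that can be at Station Beta as the shuttle arrives there on crossing 7 is 6 — never all 7.
So no plan with fewer than 9 crossings exists, and this one achieves 9:
1. Pilot goes to Station Beta with the drill-bot and the grip-bot.  [Station Alpha: the haul-bot, the pack-bot, the paint-bot, the sort-bot, the weld-bot | Station Beta: the drill-bot, the grip-bot]
2. Pilot goes back to Station Alpha alone.  [Station Alpha: the haul-bot, the pack-bot, the paint-bot, the sort-bot, the weld-bot | Station Beta: the drill-bot, the grip-bot]
3. Pilot goes to Station Beta with the sort-bot.  [Station Alpha: the haul-bot, the pack-bot, the paint-bot, the weld-bot | Station Beta: the drill-bot, the grip-bot, the sort-bot]
4. Pilot goes back to Station Alpha with the grip-bot.  [Station Alpha: the grip-bot, the haul-bot, the pack-bot, the paint-bot, the weld-bot | Station Beta: the drill-bot, the sort-bot]
5. Pilot goes to Station Beta with the pack-bot and the weld-bot.  [Station Alpha: the grip-bot, the haul-bot, the paint-bot | Station Beta: the drill-bot, the pack-bot, the sort-bot, the weld-bot]
6. Pilot goes back to Station Alpha with the drill-bot.  [Station Alpha: the drill-bot, the grip-bot, the haul-bot, the paint-bot | Station Beta: the pack-bot, the sort-bot, the weld-bot]
7. Pilot goes to Station Beta with the haul-bot and the paint-bot.  [Station Alpha: the drill-bot, the grip-bot | Station Beta: the haul-bot, the pack-bot, the paint-bot, the sort-bot, the weld-bot]
8. Pilot goes back to Station Alpha alone.  [Station Alpha: the drill-bot, the grip-bot | Station Beta: the haul-bot, the pack-bot, the paint-bot, the sort-bot, the weld-bot]
9. Pilot goes to Station Beta with the drill-bot and the grip-bot.  [Station Alpha: — | Station Beta: the drill-bot, the grip-bot, the haul-bot, the pack-bot, the paint-bot, the sort-bot, the weld-bot]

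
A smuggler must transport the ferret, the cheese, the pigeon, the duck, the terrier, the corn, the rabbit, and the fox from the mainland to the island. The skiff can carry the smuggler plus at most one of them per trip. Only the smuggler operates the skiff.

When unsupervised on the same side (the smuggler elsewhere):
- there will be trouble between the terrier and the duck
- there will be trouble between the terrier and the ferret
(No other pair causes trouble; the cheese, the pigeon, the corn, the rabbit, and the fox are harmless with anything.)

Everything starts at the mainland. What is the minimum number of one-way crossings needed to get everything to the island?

17

Counting alone: the smuggler can take at most 1 across per trip to the island, so moving all 8 needs at least 8 loaded trips out, with a return between consecutive ones — at least 15 crossings.
The safety rule pushes this higher. Following every safe sequence of crossings, the most of the 8 that can be at the island as the skiff arrives there on crossing 15 is 7 — never all 8.
So no plan with fewer than 17 crossings exists, and this one achieves 17:
1. Smuggler goes to the island with the terrier.
2. Smuggler goes back to the mainland alone.
3. Smuggler goes to the island with the ferret.
4. Smuggler goes back to the mainland with the terrier.
5. Smuggler goes to the island with the duck.
6. Smuggler goes back to the mainland alone.
7. Smuggler goes to the island with the cheese.
8. Smuggler goes back to the mainland alone.
9. Smuggler goes to the island with the pigeon.
10. Smuggler goes back to the mainland alone.
11. Smuggler goes to the island with the corn.
12. Smuggler goes back to the mainland alone.
13. Smuggler goes to the island with the rabbit.
14. Smuggler goes back to the mainland alone.
15. Smuggler goes to the island with the fox.
16. Smuggler goes back to the mainland alone.
17. Smuggler goes to the island with the terrier.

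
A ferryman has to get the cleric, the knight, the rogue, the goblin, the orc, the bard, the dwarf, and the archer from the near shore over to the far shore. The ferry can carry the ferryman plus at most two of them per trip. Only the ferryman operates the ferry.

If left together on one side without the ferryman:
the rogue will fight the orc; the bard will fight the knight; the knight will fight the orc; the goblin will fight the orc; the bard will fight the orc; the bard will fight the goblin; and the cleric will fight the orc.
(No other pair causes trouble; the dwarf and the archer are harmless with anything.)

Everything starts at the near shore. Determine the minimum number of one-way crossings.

13

Counting alone: the ferryman can take at most 2 across per trip to the far shore, so moving all 8 needs at least 4 loaded trips out, with a return between consecutive ones — at least 7 crossings.
The safety rule pushes this higher. Following every safe sequence of crossings, the most of the 8 that can be at the far shore as the ferry arrives there on crossings 7, 9, 11 is 5, 6, 7 respectively — never all 8.
So no plan with fewer than 13 crossings exists, and this one achieves 13:
1. Ferryman goes to the far shore with the bard and the orc.
2. Ferryman goes back to the near shore with the orc.
3. Ferryman goes to the far shore with the cleric and the orc.
4. Ferryman goes back to the near shore with the orc.
5. Ferryman goes to the far shore with the orc and the rogue.
6. Ferryman goes back to the near shore with the orc.
7. Ferryman goes to the far shore with the goblin and the knight.
8. Ferryman goes back to the near shore with the bard.
9. Ferryman goes to the far shore with the dwarf and the orc.
10. Ferryman goes back to the near shore with the orc.
11. Ferryman goes to the far shore with the archer and the orc.
12. Ferryman goes back to the near shore with the orc.
13. Ferryman goes to the far shore with the bard and the orc.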